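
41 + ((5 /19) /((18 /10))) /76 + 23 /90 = 297879 /7220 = 41.26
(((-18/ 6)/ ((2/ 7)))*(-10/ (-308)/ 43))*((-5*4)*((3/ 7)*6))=0.41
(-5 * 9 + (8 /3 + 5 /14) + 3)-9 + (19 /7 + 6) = -1649 /42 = -39.26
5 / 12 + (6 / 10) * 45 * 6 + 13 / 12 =327 / 2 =163.50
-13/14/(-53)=13/742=0.02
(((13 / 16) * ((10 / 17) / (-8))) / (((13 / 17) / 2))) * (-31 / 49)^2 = -4805 / 76832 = -0.06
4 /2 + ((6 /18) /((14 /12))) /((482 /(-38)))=3336 /1687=1.98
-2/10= -1/5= -0.20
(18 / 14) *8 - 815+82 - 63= -785.71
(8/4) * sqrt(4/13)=4 * sqrt(13)/13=1.11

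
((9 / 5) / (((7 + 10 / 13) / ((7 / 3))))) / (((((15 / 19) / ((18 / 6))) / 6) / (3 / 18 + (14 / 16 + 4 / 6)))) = 21.06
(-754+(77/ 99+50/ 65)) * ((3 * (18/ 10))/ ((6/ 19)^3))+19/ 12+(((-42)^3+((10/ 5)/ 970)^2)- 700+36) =-203777.29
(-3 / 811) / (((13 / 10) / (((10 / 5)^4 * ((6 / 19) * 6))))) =-17280 / 200317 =-0.09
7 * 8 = 56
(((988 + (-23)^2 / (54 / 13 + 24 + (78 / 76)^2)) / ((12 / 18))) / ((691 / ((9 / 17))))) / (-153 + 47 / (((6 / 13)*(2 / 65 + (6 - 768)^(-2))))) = 73193111472 / 199806152942879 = 0.00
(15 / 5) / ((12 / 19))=19 / 4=4.75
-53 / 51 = -1.04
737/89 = 8.28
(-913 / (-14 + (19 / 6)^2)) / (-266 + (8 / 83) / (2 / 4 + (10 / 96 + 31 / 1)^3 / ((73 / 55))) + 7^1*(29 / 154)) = -110966157352954376 / 127784273617885547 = -0.87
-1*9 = -9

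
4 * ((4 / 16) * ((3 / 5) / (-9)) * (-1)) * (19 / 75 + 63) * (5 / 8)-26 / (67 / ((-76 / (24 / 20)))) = 410231 / 15075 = 27.21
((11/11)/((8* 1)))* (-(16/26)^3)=-0.03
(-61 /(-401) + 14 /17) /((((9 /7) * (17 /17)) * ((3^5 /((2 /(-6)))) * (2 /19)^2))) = -1867453 /19878372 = -0.09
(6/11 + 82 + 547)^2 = 47955625/121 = 396327.48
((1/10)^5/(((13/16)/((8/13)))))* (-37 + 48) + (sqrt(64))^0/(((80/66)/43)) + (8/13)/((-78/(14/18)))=4046120129/114075000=35.47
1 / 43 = 0.02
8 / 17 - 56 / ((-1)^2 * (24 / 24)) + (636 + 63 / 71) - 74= 612381 / 1207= 507.36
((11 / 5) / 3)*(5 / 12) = 11 / 36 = 0.31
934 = 934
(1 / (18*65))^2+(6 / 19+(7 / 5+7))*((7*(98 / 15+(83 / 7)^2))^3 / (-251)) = -2123348297599926625777 / 55980036157500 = -37930455.99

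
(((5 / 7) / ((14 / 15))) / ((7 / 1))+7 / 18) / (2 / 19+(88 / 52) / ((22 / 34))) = 189943 / 1037232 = 0.18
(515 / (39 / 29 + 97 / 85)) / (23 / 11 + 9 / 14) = 97749575 / 1289944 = 75.78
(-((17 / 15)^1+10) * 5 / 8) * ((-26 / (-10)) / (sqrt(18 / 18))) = -2171 / 120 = -18.09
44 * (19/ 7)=836/ 7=119.43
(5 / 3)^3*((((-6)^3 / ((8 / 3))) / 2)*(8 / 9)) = -500 / 3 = -166.67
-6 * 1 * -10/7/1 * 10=600/7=85.71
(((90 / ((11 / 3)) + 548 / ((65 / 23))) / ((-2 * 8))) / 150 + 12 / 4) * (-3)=-2495903 / 286000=-8.73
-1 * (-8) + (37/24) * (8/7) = 205/21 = 9.76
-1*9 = -9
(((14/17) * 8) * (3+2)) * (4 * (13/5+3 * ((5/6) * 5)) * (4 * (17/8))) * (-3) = -50736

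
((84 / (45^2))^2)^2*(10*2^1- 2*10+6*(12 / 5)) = 4917248 / 115330078125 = 0.00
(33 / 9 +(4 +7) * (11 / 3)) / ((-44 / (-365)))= 365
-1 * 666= -666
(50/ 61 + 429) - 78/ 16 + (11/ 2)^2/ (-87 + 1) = 4454829/ 10492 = 424.59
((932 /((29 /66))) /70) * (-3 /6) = -15.15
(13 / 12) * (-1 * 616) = -667.33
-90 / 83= -1.08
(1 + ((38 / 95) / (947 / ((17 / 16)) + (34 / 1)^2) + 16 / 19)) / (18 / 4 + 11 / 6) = 9137019 / 31410610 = 0.29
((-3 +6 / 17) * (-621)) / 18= 3105 / 34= 91.32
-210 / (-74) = 105 / 37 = 2.84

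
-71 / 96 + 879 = 84313 / 96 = 878.26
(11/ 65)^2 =121/ 4225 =0.03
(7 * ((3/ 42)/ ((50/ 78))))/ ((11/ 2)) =39/ 275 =0.14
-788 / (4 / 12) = -2364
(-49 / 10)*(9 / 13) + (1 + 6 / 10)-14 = -2053 / 130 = -15.79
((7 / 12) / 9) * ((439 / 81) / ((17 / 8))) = 6146 / 37179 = 0.17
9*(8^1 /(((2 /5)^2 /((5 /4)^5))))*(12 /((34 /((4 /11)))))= 2109375 /11968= 176.25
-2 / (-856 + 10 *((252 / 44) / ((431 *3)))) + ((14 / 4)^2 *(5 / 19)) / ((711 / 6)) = 539812981 / 18273561258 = 0.03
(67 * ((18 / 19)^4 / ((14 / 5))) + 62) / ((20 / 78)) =1445784483 / 4561235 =316.97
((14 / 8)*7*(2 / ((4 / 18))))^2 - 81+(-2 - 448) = 11624.06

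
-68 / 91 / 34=-2 / 91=-0.02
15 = 15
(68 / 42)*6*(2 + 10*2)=1496 / 7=213.71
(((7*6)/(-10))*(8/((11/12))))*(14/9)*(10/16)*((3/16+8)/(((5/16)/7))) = -359464/55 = -6535.71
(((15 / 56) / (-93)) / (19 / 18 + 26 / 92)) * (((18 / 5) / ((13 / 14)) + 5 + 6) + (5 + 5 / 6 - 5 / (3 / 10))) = -108813 / 12502672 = -0.01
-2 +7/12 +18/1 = 199/12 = 16.58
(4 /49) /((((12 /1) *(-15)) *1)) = -1 /2205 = -0.00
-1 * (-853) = 853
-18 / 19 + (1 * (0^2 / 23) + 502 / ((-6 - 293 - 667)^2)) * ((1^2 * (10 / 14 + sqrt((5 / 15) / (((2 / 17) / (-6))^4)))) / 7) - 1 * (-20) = 72539 * sqrt(3) / 1088682 + 8276184409 / 434384118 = 19.17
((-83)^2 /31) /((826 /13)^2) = 1164241 /21150556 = 0.06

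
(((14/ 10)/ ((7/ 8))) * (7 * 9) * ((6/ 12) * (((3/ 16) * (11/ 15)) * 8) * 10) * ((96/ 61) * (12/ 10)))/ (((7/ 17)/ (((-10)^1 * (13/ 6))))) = -16803072/ 305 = -55092.04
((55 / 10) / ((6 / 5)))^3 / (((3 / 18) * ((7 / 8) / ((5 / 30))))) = 166375 / 1512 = 110.04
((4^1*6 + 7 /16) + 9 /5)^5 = 40743862065910499 /3276800000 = 12434039.94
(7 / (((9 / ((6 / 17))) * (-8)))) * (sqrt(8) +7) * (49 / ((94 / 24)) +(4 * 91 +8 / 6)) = -127.43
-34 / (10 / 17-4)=289 / 29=9.97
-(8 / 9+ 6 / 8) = -59 / 36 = -1.64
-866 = -866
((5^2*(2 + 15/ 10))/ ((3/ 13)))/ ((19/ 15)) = 11375/ 38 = 299.34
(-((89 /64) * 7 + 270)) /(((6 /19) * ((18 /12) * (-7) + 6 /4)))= 340157 /3456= 98.43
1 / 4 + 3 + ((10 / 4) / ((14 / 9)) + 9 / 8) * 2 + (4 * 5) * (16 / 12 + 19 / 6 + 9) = 1951 / 7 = 278.71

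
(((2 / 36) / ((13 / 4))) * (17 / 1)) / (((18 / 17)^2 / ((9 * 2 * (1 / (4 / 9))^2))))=4913 / 208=23.62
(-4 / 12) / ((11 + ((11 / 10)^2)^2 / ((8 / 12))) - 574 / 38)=380000 / 2176389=0.17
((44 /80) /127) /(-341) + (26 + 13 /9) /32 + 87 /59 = 780092617 /334487520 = 2.33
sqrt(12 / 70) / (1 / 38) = 38 * sqrt(210) / 35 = 15.73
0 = 0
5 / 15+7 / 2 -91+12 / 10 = -85.97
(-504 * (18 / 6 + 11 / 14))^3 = -6946005312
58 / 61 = 0.95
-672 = -672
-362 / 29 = -12.48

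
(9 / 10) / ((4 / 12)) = 27 / 10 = 2.70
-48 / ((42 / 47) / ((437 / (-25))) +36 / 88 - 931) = 21689184 / 420518047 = 0.05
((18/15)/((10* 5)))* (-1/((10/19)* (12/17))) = -323/5000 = -0.06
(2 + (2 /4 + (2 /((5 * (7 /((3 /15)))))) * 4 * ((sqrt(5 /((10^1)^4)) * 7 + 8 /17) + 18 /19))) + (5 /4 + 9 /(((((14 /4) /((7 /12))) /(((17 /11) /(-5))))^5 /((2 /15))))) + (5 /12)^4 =2 * sqrt(5) /625 + 16801080102214909 /4369635732000000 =3.85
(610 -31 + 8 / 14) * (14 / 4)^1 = 4057 / 2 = 2028.50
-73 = -73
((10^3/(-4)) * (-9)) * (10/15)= 1500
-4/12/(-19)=1/57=0.02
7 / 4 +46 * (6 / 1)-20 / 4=1091 / 4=272.75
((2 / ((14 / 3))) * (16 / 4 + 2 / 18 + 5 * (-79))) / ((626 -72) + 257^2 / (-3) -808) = 3518 / 467677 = 0.01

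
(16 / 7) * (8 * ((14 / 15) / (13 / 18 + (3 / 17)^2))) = 443904 / 19595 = 22.65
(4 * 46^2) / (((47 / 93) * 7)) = 787152 / 329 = 2392.56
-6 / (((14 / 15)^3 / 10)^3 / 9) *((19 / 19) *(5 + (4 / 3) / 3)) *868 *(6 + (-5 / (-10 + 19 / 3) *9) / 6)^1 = -79102017333984375 / 20706224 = -3820204849.23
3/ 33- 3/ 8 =-25/ 88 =-0.28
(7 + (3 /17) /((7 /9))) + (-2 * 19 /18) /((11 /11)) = 5479 /1071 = 5.12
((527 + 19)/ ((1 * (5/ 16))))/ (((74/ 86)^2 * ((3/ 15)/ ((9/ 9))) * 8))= 2019108/ 1369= 1474.88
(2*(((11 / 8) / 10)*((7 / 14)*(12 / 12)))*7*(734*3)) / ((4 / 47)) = 3984519 / 160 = 24903.24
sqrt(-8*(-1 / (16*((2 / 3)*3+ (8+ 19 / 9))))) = 3*sqrt(218) / 218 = 0.20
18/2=9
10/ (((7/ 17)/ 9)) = 1530/ 7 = 218.57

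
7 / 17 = 0.41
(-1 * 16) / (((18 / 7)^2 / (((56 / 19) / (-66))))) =5488 / 50787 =0.11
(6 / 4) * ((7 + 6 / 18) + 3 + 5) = 23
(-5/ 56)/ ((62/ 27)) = -135/ 3472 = -0.04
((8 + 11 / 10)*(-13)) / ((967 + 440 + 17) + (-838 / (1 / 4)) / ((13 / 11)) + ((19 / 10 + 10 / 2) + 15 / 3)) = 15379 / 182053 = 0.08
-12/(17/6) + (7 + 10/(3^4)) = 3977/1377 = 2.89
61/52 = 1.17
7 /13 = 0.54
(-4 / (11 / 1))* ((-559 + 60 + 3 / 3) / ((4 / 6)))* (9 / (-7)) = -26892 / 77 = -349.25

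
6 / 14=3 / 7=0.43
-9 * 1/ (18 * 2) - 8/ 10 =-21/ 20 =-1.05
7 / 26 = 0.27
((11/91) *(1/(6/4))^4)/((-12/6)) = -88/7371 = -0.01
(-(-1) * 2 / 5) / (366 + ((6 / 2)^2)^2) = 2 / 2235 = 0.00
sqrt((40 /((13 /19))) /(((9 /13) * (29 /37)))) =2 * sqrt(203870) /87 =10.38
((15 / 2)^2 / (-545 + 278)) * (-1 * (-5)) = -375 / 356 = -1.05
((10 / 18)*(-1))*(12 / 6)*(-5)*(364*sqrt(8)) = 36400*sqrt(2) / 9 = 5719.71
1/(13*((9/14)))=14/117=0.12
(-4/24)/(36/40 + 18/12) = -5/72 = -0.07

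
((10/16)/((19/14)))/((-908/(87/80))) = -609/1104128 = -0.00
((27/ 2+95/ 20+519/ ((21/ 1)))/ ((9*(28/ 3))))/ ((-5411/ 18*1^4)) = -3609/ 2121112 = -0.00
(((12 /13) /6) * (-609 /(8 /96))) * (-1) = 14616 /13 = 1124.31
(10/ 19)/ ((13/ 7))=70/ 247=0.28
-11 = -11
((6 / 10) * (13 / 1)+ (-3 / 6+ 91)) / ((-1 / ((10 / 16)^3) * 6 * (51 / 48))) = -24575 / 6528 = -3.76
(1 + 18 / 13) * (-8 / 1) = -248 / 13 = -19.08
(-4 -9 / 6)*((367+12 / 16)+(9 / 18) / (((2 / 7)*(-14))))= -32351 / 16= -2021.94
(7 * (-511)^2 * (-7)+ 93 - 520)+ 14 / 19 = -243111750 / 19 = -12795355.26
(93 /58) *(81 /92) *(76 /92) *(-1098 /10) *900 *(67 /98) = -236908819845 /3006836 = -78790.07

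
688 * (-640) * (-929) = 409057280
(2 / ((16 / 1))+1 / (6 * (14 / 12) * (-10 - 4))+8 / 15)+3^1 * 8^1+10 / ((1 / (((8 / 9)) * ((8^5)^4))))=180778091922353606271593 / 17640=10248191152060862033.54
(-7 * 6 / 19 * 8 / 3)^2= 12544 / 361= 34.75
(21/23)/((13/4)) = 84/299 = 0.28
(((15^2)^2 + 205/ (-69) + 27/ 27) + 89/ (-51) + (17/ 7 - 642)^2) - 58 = 8805761795/ 19159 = 459614.90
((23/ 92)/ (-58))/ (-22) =1/ 5104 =0.00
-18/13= -1.38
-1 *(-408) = 408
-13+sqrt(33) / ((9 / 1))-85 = -98+sqrt(33) / 9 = -97.36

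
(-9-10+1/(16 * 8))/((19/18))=-21879/1216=-17.99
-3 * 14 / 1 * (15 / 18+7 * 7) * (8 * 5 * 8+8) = -686504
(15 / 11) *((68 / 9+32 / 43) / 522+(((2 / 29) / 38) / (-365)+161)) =112788984872 / 513687933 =219.57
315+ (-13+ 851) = 1153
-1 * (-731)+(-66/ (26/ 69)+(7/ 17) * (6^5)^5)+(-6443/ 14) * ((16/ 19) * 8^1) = 344091776026239100961922/ 29393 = 11706589188794580374.98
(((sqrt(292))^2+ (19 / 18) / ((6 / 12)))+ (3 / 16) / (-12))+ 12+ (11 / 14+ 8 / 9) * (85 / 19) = 313.59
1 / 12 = 0.08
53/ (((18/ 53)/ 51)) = 47753/ 6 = 7958.83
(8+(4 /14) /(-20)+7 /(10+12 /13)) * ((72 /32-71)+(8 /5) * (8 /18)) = -586.94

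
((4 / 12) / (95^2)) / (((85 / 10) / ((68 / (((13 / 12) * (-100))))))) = -8 / 2933125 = -0.00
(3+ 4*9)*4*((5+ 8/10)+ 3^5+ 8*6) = 231504/5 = 46300.80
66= 66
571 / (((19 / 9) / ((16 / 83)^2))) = 1315584 / 130891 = 10.05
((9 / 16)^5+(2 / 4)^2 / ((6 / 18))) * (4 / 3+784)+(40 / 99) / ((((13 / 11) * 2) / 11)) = 19479215731 / 30670848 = 635.11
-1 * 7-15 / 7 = -9.14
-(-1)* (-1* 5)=-5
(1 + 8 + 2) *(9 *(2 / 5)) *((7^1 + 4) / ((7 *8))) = 7.78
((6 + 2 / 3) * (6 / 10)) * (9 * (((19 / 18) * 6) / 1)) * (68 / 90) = 2584 / 15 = 172.27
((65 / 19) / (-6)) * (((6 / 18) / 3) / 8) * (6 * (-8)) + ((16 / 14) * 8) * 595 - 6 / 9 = 930191 / 171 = 5439.71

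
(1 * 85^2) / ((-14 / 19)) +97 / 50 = -1715598 / 175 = -9803.42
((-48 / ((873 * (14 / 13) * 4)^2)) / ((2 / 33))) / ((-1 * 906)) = 1859 / 30074626512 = 0.00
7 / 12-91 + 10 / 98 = -53105 / 588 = -90.31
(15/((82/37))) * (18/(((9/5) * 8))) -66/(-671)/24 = 169357/20008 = 8.46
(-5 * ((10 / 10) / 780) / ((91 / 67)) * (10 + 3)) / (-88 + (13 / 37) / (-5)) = 12395 / 17791956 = 0.00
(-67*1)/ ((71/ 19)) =-17.93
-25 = -25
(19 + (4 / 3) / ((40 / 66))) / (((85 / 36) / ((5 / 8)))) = 477 / 85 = 5.61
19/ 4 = 4.75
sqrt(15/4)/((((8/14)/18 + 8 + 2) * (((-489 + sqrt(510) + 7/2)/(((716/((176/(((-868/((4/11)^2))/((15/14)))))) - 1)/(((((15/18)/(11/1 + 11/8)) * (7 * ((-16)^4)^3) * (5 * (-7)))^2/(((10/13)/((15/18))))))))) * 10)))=7123568043933 * sqrt(34)/21005445882005711110933503126182441045196800000 + 2305661523552981 * sqrt(15)/210054458820057111109335031261824410451968000000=0.00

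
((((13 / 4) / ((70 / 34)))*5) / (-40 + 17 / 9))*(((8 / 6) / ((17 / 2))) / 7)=-78 / 16807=-0.00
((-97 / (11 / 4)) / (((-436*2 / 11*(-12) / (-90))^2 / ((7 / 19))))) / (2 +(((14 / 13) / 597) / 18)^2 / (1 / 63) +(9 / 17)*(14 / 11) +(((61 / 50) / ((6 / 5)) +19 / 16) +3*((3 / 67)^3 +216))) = -256188052834789649198625 / 1437913151250124044184655012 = -0.00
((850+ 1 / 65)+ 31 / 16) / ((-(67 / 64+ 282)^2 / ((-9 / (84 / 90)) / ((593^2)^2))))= 3062123136 / 3692638917667251663475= 0.00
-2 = -2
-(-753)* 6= 4518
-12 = -12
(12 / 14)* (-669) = -4014 / 7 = -573.43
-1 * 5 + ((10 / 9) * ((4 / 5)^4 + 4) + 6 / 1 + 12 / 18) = 7387 / 1125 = 6.57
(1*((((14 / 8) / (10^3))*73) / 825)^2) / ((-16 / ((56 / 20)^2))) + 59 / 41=1.44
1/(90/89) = 89/90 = 0.99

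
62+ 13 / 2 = 137 / 2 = 68.50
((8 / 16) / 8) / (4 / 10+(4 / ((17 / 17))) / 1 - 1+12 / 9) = 15 / 1136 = 0.01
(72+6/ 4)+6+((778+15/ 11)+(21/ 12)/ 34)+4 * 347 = 3361385/ 1496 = 2246.92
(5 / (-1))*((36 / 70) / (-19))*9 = 162 / 133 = 1.22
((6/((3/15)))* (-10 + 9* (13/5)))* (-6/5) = -2412/5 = -482.40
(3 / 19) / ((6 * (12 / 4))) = 1 / 114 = 0.01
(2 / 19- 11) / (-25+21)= 207 / 76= 2.72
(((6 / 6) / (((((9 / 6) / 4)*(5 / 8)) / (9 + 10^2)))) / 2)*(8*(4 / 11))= 111616 / 165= 676.46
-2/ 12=-1/ 6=-0.17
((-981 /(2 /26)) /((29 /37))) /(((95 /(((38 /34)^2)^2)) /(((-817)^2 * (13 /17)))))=-28084219064094843 /205879265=-136411110.00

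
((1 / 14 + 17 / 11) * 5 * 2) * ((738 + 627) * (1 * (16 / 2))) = 1942200 / 11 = 176563.64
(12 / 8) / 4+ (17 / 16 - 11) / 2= -147 / 32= -4.59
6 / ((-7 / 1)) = -6 / 7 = -0.86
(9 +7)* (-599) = -9584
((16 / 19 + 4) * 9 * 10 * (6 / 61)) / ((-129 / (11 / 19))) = -182160 / 946903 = -0.19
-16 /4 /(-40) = 1 /10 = 0.10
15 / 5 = 3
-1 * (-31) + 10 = 41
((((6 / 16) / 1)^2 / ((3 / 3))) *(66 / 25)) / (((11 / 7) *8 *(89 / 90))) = 1701 / 56960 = 0.03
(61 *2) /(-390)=-61 /195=-0.31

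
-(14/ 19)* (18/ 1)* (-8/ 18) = 112/ 19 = 5.89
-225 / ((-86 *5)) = 45 / 86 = 0.52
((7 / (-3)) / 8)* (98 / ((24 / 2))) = -343 / 144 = -2.38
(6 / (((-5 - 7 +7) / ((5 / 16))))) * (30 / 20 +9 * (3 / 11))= -261 / 176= -1.48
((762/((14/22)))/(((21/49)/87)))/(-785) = -309.65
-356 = -356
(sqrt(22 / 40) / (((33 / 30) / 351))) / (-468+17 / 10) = -3510*sqrt(55) / 51293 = -0.51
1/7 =0.14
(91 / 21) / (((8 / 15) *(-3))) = -65 / 24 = -2.71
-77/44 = -7/4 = -1.75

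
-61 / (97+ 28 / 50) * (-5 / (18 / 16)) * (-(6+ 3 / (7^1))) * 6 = -610000 / 5691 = -107.19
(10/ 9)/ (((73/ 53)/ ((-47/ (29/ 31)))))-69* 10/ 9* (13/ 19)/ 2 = -66.76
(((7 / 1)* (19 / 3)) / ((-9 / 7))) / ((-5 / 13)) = 89.65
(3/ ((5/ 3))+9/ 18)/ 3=23/ 30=0.77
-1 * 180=-180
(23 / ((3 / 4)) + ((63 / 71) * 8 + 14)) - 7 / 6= 7185 / 142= 50.60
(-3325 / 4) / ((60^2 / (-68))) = 2261 / 144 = 15.70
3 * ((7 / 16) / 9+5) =727 / 48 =15.15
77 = 77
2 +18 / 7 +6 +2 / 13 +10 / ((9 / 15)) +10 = 37.39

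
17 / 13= 1.31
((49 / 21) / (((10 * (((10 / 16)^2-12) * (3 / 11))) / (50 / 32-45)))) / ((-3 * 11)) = -1946 / 20061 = -0.10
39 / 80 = 0.49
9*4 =36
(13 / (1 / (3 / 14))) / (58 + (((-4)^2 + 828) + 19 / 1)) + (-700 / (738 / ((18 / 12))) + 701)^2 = 31823502387269 / 65024442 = 489408.31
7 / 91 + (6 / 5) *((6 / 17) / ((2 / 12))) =2893 / 1105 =2.62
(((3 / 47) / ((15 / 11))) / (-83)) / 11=-0.00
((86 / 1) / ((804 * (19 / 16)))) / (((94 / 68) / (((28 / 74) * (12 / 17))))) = 38528 / 2213747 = 0.02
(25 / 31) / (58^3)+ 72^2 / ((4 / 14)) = 109743475993 / 6048472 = 18144.00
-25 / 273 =-0.09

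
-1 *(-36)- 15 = 21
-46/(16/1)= -23/8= -2.88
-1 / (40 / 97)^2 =-9409 / 1600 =-5.88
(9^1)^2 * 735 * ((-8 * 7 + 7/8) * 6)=-78764805/4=-19691201.25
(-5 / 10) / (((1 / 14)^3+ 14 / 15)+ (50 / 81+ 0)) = -0.32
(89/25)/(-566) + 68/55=1.23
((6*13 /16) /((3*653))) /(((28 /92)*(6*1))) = 299 /219408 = 0.00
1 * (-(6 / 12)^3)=-1 / 8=-0.12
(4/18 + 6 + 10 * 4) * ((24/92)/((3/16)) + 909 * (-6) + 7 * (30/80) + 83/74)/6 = -964492178/22977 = -41976.42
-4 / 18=-2 / 9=-0.22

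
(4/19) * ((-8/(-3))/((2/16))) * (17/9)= 4352/513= 8.48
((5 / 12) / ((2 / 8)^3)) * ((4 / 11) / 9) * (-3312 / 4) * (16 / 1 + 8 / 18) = -4357120 / 297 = -14670.44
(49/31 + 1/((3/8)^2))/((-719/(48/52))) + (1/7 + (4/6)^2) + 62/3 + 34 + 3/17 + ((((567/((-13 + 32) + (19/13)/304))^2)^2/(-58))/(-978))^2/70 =120322929680678371561186779856754451393332372642/2067183981683443685151357352436514142826515215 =58.21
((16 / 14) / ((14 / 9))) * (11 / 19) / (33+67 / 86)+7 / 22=0.33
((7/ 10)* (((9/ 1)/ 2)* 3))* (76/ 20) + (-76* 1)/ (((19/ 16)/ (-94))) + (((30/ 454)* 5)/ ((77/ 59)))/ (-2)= 10577912239/ 1747900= 6051.78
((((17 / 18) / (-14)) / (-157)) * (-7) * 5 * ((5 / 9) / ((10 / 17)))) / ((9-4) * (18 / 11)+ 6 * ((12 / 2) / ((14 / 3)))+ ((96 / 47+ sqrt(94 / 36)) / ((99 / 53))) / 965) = -126076401280023810 / 141111452990229386513+ 17598899319155 * sqrt(94) / 3386674871765505276312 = -0.00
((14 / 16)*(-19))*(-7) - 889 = -6181 / 8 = -772.62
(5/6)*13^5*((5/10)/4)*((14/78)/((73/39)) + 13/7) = 926376035/12264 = 75536.21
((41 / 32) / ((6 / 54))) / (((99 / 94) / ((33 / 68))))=5781 / 1088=5.31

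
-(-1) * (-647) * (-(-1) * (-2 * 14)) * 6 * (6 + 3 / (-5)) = 2934792 / 5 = 586958.40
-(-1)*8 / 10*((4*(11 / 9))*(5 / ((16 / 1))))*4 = 44 / 9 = 4.89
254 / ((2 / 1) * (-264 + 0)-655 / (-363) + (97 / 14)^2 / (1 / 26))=9035796 / 25682189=0.35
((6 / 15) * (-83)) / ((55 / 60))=-1992 / 55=-36.22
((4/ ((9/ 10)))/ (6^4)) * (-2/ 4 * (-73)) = 365/ 2916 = 0.13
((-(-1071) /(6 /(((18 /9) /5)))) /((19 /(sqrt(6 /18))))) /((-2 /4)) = -238*sqrt(3) /95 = -4.34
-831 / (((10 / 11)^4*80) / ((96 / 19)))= -36500013 / 475000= -76.84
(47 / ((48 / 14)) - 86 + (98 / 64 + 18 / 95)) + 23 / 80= -128197 / 1824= -70.28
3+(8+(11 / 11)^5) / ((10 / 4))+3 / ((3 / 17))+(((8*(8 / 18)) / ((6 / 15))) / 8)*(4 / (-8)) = 1037 / 45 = 23.04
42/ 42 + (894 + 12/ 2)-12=889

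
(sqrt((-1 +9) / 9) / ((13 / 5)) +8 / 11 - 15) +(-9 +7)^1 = -15.91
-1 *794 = -794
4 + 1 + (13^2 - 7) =167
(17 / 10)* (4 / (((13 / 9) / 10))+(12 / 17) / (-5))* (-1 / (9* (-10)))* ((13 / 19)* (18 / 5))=15222 / 11875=1.28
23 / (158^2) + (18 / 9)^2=99879 / 24964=4.00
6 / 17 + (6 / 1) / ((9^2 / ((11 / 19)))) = 3452 / 8721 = 0.40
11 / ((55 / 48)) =48 / 5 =9.60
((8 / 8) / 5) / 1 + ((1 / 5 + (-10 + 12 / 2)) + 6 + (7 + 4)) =67 / 5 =13.40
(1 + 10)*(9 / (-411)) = -33 / 137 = -0.24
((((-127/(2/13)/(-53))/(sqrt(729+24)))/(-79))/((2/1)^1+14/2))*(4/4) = -1651*sqrt(753)/56750598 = -0.00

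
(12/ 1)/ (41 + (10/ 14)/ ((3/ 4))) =252/ 881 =0.29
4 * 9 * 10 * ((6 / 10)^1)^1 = 216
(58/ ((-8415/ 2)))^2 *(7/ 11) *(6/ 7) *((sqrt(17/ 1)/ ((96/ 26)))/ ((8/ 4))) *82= 0.00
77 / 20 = 3.85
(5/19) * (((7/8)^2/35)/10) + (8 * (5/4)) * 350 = 42560007/12160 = 3500.00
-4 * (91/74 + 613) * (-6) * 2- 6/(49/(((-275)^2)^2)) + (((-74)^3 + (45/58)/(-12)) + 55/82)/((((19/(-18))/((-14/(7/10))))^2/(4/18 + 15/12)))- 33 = -711615467528965029/778192177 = -914446956.11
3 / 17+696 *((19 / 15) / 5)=75011 / 425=176.50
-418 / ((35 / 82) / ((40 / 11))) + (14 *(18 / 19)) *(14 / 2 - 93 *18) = -3414220 / 133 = -25670.83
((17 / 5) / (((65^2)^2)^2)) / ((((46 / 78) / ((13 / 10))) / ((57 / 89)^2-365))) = -73641858 / 8587524844208984375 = -0.00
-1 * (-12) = 12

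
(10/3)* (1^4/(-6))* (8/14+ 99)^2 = -2429045/441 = -5508.04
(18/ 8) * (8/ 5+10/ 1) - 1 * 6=201/ 10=20.10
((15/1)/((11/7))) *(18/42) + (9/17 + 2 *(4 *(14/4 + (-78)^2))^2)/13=221753025044/2431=91218850.29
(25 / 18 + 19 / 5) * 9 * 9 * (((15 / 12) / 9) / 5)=11.68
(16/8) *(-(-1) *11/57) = 22/57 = 0.39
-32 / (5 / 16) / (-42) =256 / 105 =2.44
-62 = -62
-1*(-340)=340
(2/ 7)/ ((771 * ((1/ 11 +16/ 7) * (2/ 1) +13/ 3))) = 22/ 539443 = 0.00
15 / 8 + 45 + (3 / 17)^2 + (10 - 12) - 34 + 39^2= 3541767 / 2312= 1531.91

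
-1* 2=-2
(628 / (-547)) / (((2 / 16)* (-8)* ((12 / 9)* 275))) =471 / 150425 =0.00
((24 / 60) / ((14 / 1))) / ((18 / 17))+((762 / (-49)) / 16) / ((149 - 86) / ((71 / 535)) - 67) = 12561953 / 510642720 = 0.02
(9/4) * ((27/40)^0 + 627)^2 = 887364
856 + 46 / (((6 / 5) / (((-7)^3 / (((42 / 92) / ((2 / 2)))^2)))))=-1680268 / 27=-62232.15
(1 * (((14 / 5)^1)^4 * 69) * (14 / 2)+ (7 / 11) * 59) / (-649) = -204362333 / 4461875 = -45.80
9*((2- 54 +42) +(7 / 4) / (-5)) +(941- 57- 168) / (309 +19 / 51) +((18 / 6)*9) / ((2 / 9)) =30.66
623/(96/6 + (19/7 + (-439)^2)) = 4361/1349178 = 0.00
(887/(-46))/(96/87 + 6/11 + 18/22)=-282953/36202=-7.82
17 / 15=1.13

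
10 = 10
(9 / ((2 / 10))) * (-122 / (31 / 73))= -400770 / 31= -12928.06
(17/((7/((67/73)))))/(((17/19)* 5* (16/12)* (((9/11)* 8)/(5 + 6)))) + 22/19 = 8322787/4660320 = 1.79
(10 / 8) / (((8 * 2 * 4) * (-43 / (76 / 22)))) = -95 / 60544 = -0.00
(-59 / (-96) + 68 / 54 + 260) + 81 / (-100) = 5638979 / 21600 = 261.06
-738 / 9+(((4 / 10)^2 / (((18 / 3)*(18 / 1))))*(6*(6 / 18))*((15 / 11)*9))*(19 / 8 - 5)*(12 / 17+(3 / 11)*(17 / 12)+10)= -83.06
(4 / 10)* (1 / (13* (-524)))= -1 / 17030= -0.00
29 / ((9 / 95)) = 2755 / 9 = 306.11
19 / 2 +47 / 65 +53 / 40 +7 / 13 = 1257 / 104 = 12.09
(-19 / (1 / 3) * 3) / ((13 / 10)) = -1710 / 13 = -131.54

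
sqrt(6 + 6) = 3.46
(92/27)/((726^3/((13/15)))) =299/38744039070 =0.00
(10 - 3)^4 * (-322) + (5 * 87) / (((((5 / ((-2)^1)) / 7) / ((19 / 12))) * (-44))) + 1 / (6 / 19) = -204091801 / 264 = -773075.00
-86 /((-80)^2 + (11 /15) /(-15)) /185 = -3870 /53279593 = -0.00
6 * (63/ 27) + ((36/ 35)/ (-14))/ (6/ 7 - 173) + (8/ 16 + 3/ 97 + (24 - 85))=-380204133/ 8181950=-46.47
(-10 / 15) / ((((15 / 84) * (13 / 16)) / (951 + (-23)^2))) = -265216 / 39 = -6800.41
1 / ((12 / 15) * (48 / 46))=1.20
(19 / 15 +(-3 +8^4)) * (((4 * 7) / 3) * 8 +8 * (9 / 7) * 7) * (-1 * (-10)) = 54044320 / 9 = 6004924.44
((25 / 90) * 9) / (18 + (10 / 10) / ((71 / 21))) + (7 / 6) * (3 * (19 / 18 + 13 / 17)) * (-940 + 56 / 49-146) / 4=-915691837 / 529992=-1727.75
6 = 6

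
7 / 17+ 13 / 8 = 277 / 136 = 2.04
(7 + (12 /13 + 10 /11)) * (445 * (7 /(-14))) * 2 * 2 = -1124070 /143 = -7860.63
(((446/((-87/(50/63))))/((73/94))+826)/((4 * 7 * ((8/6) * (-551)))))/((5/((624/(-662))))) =2134581397/283783924095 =0.01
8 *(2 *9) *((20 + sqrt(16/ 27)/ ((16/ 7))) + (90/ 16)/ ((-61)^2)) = 28 *sqrt(3) + 10717290/ 3721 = 2928.72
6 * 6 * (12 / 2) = 216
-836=-836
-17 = -17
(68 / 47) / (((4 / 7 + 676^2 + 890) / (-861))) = -204918 / 75319051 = -0.00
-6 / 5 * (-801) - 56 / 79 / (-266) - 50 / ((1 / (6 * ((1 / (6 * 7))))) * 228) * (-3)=961.30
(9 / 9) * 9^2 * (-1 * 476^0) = -81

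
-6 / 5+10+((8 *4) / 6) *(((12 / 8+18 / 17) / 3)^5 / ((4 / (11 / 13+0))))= 20619910091 / 2214976920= 9.31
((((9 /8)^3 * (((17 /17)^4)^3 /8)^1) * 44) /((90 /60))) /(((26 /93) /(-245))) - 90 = -62102385 /13312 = -4665.14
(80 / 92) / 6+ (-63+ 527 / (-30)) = -18497 / 230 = -80.42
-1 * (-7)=7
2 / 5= 0.40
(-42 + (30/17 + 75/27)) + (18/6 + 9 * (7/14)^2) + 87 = 33533/612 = 54.79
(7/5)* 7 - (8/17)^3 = 238177/24565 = 9.70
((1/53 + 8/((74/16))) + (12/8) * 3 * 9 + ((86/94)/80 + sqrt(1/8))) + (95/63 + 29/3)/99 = sqrt(2)/4 + 177148212221/4180695120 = 42.73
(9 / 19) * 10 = 90 / 19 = 4.74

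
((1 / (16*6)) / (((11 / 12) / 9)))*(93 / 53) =837 / 4664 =0.18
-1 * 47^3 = -103823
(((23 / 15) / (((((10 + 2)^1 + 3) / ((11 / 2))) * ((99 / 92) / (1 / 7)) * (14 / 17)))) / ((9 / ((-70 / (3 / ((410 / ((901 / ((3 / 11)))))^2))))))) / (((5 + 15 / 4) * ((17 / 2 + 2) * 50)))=-28455968 / 36119995532775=-0.00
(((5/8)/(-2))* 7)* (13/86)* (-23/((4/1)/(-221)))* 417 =-964423005/5504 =-175222.20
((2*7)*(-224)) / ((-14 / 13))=2912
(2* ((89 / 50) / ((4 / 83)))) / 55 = 7387 / 5500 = 1.34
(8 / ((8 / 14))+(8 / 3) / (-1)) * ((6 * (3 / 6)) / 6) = 17 / 3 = 5.67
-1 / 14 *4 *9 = -18 / 7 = -2.57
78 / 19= 4.11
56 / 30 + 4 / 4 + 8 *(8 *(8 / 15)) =37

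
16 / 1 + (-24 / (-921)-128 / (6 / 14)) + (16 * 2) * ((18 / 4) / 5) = -1168936 / 4605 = -253.84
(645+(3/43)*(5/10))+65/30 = 83489/129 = 647.20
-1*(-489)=489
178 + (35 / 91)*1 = 178.38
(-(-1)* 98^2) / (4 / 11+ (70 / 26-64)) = -196196 / 1245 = -157.59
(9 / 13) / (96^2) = 1 / 13312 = 0.00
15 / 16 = 0.94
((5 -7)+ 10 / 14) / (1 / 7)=-9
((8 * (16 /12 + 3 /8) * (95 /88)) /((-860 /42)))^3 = -162146094677 /433454354432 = -0.37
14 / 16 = 0.88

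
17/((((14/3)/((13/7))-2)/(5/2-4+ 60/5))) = 13923/40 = 348.08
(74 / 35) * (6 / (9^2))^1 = 148 / 945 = 0.16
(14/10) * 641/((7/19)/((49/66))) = 596771/330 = 1808.40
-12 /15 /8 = -0.10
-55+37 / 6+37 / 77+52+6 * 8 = 23861 / 462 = 51.65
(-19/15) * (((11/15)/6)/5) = -209/6750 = -0.03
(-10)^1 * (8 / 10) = -8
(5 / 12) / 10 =1 / 24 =0.04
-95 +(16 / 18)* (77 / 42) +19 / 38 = -5015 / 54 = -92.87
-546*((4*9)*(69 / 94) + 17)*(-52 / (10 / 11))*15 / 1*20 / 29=19122863760 / 1363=14029980.75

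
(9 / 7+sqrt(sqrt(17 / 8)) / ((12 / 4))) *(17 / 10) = 17 *34^(1 / 4) / 60+153 / 70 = 2.87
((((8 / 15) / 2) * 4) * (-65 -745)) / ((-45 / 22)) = 2112 / 5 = 422.40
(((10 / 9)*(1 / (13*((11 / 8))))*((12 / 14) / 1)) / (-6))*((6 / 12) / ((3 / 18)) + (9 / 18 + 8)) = -920 / 9009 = -0.10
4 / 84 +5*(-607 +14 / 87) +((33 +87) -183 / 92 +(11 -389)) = -61521301 / 18676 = -3294.14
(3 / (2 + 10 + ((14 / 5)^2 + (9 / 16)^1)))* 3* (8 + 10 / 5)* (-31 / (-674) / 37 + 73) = 32769090000 / 101759509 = 322.02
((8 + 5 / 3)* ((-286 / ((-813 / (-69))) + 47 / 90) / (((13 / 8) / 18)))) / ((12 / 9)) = -33598414 / 17615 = -1907.38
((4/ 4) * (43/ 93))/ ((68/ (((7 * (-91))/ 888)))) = -0.00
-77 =-77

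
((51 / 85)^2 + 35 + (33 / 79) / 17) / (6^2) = 1188037 / 1208700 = 0.98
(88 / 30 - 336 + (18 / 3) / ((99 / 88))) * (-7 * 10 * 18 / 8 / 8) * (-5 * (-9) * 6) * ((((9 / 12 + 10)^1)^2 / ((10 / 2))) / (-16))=-1288462707 / 512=-2516528.72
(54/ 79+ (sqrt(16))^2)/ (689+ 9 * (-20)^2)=1318/ 338831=0.00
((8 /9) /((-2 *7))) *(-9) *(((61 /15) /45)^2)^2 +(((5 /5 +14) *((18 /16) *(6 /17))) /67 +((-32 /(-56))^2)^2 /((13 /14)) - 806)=-3398298453705427124017 /4217317316001562500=-805.80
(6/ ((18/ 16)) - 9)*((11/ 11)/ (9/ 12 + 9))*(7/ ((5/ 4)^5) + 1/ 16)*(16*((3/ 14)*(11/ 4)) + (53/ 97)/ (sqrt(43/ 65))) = -4751791/ 568750 - 22894993*sqrt(2795)/ 2033362500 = -8.95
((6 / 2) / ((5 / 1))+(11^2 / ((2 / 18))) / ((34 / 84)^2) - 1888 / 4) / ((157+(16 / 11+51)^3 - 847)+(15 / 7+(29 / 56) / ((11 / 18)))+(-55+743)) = 332572439276 / 7772420662905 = 0.04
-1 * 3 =-3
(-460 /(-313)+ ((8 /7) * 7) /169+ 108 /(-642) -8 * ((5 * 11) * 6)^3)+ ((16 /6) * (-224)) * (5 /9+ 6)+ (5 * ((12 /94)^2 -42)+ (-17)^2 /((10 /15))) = -194107214634563653445 /675156254994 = -287499690.92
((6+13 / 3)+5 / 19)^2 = 364816 / 3249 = 112.29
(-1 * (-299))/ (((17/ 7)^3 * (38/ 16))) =820456/ 93347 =8.79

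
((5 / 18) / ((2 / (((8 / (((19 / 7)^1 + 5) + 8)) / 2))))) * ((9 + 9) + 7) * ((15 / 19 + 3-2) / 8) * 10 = 14875 / 7524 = 1.98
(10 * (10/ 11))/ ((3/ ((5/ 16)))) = 0.95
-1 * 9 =-9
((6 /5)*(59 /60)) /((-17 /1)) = -59 /850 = -0.07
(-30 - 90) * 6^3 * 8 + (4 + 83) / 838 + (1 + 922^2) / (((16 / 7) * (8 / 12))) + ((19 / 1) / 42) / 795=78460096376141 / 223846560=350508.39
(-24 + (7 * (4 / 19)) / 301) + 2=-17970 / 817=-22.00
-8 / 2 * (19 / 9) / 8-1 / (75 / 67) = -877 / 450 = -1.95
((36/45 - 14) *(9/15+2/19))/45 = -1474/7125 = -0.21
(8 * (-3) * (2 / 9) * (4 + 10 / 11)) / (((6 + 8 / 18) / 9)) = -11664 / 319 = -36.56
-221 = -221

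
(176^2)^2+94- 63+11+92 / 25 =23987815542 / 25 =959512621.68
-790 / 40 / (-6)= 79 / 24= 3.29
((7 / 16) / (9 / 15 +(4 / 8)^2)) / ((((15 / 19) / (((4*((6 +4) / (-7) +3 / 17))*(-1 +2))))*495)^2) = 32058244 / 379199464875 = 0.00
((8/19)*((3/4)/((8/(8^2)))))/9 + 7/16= 655/912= 0.72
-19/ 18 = -1.06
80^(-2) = 1 / 6400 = 0.00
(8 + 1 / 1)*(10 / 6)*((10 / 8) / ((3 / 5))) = 125 / 4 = 31.25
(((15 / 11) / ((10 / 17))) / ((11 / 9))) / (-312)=-153 / 25168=-0.01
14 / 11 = 1.27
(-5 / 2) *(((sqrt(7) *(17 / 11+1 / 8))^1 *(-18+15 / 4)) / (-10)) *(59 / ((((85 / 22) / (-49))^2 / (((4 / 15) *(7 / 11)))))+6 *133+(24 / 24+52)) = -745035579309 *sqrt(7) / 50864000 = -38753.91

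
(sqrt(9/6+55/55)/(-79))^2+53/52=1.02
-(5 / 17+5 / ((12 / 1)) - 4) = 671 / 204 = 3.29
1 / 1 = 1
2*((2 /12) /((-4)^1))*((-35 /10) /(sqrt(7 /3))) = sqrt(21) /24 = 0.19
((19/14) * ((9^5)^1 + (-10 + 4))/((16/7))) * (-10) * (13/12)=-24306035/64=-379781.80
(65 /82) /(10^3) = 0.00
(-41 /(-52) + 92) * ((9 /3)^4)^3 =2564202825 /52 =49311592.79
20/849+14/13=12146/11037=1.10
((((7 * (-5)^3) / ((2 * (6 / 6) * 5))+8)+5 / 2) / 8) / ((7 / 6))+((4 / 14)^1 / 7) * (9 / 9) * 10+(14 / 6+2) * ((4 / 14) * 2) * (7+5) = 4287 / 196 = 21.87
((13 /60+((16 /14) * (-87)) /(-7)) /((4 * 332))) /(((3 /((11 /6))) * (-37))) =-466367 /2600277120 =-0.00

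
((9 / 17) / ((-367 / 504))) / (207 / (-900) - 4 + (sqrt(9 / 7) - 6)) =0.08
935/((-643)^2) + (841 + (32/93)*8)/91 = 32450842486/3499018887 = 9.27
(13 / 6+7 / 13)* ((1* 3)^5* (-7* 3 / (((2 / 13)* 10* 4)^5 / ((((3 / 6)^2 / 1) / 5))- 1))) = -1138984119 / 14563473046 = -0.08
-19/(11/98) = -1862/11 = -169.27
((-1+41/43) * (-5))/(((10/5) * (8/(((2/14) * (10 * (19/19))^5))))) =62500/301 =207.64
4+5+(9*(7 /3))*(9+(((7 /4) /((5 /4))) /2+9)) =401.70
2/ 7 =0.29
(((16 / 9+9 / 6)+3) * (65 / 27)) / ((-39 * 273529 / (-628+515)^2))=-7214485 / 398805282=-0.02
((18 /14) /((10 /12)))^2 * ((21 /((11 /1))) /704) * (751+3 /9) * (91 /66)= 3560193 /532400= 6.69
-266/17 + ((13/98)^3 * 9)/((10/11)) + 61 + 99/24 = 7920298761/160002640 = 49.50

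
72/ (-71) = -72/ 71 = -1.01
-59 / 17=-3.47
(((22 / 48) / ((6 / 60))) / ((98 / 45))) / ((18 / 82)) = 11275 / 1176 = 9.59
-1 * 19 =-19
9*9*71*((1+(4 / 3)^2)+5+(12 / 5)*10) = 182754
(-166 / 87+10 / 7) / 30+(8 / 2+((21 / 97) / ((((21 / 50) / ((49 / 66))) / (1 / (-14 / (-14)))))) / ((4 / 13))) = 5.23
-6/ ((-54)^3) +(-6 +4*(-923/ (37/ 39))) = -3784647203/ 971028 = -3897.57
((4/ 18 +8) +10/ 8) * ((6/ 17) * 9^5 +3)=40277215/ 204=197437.33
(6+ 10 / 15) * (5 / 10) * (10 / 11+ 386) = 42560 / 33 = 1289.70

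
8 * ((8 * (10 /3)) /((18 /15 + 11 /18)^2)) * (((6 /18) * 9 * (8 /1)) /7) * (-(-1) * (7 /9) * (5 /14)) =11520000 /185983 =61.94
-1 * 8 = -8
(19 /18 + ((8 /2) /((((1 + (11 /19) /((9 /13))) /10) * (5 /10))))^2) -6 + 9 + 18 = 851926453 /443682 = 1920.13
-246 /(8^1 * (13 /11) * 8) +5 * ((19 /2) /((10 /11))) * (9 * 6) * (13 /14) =7619865 /2912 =2616.71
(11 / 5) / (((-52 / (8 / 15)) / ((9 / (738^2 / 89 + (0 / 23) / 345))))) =-979 / 29501550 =-0.00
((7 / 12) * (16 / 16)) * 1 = 7 / 12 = 0.58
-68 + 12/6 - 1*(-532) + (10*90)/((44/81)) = 2122.82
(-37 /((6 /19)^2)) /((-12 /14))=93499 /216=432.87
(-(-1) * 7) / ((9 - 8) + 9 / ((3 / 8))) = 7 / 25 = 0.28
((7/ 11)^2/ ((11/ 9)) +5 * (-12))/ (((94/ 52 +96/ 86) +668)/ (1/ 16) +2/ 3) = -133185663/ 23962458850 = -0.01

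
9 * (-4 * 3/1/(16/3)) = -81/4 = -20.25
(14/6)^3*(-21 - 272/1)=-100499/27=-3722.19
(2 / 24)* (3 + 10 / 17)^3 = 226981 / 58956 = 3.85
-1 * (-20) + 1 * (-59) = -39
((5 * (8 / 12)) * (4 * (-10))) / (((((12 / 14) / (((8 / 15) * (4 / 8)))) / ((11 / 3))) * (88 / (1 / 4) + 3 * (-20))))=-0.52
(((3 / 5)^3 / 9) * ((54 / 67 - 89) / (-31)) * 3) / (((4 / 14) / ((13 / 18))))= 537719 / 1038500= 0.52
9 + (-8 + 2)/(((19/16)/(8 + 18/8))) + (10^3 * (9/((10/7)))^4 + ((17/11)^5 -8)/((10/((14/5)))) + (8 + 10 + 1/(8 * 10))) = 1928112845743277/1223987600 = 1575271.55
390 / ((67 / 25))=9750 / 67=145.52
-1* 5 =-5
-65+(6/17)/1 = -1099/17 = -64.65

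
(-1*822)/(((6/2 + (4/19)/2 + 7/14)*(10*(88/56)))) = -798/55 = -14.51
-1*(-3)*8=24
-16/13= -1.23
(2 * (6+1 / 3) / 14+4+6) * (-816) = -62288 / 7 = -8898.29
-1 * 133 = -133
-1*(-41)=41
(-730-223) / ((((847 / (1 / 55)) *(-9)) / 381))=121031 / 139755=0.87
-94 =-94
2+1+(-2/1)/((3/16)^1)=-23/3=-7.67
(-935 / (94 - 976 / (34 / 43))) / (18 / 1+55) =15895 / 1415178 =0.01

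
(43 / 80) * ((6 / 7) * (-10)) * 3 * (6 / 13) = -1161 / 182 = -6.38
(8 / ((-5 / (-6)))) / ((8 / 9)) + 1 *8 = 94 / 5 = 18.80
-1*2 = -2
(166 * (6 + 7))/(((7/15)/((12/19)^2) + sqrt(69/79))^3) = 231.54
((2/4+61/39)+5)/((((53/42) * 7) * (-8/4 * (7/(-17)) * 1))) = 0.97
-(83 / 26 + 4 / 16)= -179 / 52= -3.44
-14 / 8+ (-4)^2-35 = -83 / 4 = -20.75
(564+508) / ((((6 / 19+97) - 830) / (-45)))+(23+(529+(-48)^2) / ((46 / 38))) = 777770756 / 320183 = 2429.14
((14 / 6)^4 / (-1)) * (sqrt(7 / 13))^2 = -16807 / 1053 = -15.96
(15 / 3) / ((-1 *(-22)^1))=5 / 22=0.23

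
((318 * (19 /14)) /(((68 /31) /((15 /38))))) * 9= 665415 /952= 698.97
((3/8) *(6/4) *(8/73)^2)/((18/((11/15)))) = 22/79935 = 0.00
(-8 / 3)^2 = 64 / 9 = 7.11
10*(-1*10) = -100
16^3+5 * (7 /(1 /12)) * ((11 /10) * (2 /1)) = 5020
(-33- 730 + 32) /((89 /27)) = -19737 /89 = -221.76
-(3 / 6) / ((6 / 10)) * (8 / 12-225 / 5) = 665 / 18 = 36.94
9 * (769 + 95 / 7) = 49302 / 7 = 7043.14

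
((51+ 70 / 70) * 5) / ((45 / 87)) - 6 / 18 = 1507 / 3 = 502.33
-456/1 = -456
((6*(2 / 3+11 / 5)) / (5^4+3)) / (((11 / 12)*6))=43 / 8635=0.00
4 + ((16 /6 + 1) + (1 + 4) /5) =26 /3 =8.67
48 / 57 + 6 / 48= 147 / 152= 0.97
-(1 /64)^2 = -1 /4096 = -0.00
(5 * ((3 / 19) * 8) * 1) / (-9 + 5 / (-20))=-0.68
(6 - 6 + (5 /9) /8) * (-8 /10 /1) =-1 /18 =-0.06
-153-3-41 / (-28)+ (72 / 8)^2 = -2059 / 28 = -73.54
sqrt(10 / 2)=sqrt(5)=2.24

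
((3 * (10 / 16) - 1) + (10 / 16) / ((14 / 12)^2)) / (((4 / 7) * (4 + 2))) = 523 / 1344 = 0.39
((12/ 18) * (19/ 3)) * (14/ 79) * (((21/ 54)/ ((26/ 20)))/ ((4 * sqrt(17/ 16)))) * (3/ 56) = 0.00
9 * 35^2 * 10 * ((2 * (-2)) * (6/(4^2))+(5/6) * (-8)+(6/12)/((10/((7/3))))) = -887512.50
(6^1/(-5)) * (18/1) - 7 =-143/5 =-28.60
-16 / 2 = -8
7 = 7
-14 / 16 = -7 / 8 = -0.88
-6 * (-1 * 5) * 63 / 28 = 135 / 2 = 67.50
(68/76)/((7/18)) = 306/133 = 2.30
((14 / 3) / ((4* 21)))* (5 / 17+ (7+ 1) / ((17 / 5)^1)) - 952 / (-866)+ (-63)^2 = 58449967 / 14722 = 3970.25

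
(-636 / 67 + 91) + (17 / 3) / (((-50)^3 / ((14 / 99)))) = 101369804527 / 1243687500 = 81.51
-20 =-20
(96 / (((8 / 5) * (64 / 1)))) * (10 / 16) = 75 / 128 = 0.59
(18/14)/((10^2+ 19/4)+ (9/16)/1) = 144/11795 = 0.01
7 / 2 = 3.50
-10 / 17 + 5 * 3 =245 / 17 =14.41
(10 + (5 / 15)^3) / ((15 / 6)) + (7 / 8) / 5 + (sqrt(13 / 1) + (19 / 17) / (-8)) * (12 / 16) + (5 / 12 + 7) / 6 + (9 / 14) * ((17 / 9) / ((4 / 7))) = 3 * sqrt(13) / 4 + 109369 / 14688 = 10.15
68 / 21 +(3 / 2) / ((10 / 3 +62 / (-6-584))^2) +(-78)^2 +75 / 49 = 6088.91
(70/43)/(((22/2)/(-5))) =-350/473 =-0.74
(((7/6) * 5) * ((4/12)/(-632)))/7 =-5/11376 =-0.00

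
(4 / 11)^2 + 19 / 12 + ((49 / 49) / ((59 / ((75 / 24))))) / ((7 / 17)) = 2211841 / 1199352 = 1.84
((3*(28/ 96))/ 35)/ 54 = 1/ 2160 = 0.00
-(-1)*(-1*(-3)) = 3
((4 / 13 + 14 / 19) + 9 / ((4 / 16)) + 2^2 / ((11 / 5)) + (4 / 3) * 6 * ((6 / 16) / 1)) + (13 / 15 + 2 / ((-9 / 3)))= 571422 / 13585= 42.06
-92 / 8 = -23 / 2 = -11.50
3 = 3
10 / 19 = 0.53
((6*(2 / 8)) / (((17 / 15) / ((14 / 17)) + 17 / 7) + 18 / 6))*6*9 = 17010 / 1429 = 11.90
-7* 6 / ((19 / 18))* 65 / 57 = -16380 / 361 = -45.37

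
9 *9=81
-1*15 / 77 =-15 / 77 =-0.19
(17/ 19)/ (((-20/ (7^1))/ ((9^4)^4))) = -220509402473369079/ 380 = -580287901245708.10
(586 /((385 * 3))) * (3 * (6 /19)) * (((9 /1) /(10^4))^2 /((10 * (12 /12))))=71199 /1828750000000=0.00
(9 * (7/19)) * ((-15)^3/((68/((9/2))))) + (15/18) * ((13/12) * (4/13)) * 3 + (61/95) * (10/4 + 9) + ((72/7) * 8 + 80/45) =-527678803/813960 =-648.29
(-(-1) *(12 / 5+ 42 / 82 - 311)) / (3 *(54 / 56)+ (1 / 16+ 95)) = -307552 / 97785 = -3.15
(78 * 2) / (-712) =-39 / 178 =-0.22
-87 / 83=-1.05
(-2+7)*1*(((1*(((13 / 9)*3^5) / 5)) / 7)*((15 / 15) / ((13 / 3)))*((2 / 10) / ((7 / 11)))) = 891 / 245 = 3.64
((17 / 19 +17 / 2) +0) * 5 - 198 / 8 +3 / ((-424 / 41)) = 176697 / 8056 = 21.93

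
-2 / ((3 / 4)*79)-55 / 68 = -13579 / 16116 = -0.84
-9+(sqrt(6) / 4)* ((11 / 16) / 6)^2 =-9+121* sqrt(6) / 36864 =-8.99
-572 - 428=-1000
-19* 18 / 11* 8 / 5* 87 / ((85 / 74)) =-17614368 / 4675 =-3767.78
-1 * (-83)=83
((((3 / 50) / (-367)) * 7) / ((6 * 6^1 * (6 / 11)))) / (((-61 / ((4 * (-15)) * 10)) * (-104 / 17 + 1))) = 1309 / 11686014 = 0.00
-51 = -51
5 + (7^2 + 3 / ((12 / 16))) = 58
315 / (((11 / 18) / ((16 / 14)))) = 6480 / 11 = 589.09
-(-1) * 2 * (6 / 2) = 6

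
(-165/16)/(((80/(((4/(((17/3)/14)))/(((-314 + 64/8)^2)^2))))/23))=-1771/529958785536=-0.00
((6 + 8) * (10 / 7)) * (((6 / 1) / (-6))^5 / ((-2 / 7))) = 70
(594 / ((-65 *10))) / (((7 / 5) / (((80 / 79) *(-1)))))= 4752 / 7189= 0.66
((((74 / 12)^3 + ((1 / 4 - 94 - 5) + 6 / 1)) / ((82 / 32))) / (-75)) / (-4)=30619 / 166050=0.18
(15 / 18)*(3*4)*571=5710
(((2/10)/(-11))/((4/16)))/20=-1/275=-0.00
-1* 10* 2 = -20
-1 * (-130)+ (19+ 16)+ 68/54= 4489/27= 166.26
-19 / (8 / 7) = -133 / 8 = -16.62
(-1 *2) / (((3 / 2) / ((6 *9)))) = -72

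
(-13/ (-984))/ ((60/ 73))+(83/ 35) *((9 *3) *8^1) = 211700467/ 413280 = 512.24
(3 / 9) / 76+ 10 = 2281 / 228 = 10.00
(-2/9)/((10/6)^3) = -6/125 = -0.05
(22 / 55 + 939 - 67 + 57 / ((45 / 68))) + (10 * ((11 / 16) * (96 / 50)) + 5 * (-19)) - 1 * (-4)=13211 / 15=880.73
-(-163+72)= 91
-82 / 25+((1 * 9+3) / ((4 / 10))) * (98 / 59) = 68662 / 1475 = 46.55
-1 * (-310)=310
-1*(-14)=14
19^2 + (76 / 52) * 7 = 4826 / 13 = 371.23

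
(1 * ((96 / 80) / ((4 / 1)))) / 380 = 3 / 3800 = 0.00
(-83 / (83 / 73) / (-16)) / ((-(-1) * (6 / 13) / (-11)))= -10439 / 96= -108.74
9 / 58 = 0.16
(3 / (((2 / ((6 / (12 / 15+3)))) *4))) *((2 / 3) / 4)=0.10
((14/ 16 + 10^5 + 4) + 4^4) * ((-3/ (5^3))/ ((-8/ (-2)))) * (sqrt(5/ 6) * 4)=-802087 * sqrt(30)/ 2000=-2196.61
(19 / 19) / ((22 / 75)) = 75 / 22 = 3.41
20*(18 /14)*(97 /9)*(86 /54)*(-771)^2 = 5509807580 /21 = 262371789.52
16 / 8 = 2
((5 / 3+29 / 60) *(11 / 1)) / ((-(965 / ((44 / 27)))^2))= -228932 / 3394315125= -0.00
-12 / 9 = -4 / 3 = -1.33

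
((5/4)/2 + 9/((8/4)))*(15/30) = 41/16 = 2.56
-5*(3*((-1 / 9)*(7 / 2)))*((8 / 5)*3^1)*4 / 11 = 112 / 11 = 10.18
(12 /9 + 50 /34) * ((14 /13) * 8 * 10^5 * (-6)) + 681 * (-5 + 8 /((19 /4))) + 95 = -4682298666 /323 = -14496280.70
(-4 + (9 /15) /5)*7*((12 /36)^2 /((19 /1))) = -679 /4275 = -0.16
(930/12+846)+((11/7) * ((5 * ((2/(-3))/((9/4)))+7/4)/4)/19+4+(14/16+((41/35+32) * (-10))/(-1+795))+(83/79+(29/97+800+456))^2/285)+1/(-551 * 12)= 251516557831659664997/38843785171426032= 6475.08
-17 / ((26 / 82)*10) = -697 / 130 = -5.36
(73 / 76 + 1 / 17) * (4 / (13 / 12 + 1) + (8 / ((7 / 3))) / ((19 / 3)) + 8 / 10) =3.32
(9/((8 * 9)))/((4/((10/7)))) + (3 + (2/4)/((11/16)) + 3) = 8343/1232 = 6.77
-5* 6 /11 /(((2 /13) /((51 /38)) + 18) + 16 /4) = -9945 /80641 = -0.12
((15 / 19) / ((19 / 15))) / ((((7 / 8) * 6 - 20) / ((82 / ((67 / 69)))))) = -5092200 / 1427033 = -3.57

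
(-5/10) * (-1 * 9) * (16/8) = 9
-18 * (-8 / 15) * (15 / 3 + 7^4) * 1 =115488 / 5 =23097.60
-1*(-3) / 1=3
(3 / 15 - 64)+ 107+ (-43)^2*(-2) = -18274 / 5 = -3654.80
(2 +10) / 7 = 12 / 7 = 1.71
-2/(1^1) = -2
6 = 6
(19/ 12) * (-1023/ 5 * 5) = -6479/ 4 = -1619.75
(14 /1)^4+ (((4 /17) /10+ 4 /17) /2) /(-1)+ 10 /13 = 42450387 /1105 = 38416.64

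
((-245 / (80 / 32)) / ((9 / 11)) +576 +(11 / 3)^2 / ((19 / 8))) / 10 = 39491 / 855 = 46.19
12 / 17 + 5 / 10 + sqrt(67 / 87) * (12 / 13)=4 * sqrt(5829) / 377 + 41 / 34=2.02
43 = 43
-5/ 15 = -1/ 3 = -0.33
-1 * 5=-5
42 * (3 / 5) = 126 / 5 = 25.20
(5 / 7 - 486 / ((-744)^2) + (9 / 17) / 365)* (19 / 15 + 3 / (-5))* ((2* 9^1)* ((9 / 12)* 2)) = 8593608879 / 667856560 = 12.87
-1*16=-16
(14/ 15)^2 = 196/ 225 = 0.87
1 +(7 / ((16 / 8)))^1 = 9 / 2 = 4.50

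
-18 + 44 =26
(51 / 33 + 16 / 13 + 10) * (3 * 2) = 10962 / 143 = 76.66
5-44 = -39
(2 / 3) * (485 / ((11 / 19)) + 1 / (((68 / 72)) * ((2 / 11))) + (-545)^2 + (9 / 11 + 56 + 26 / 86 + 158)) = 4793781602 / 24123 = 198722.45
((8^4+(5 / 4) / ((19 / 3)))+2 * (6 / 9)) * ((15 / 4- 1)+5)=28961347 / 912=31755.86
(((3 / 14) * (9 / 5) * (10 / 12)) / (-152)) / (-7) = 9 / 29792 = 0.00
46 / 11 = 4.18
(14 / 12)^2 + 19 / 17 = 1517 / 612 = 2.48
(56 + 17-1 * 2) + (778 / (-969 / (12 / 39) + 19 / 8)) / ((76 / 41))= 33897279 / 478325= 70.87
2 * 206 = 412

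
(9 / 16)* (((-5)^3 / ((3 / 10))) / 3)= -625 / 8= -78.12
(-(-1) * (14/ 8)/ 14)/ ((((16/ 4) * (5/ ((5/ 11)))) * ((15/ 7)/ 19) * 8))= 133/ 42240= 0.00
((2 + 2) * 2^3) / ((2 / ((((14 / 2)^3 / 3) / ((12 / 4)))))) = 5488 / 9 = 609.78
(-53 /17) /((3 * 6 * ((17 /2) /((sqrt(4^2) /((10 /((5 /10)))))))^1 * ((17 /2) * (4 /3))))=-53 /147390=-0.00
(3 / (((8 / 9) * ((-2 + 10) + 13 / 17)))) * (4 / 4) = 459 / 1192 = 0.39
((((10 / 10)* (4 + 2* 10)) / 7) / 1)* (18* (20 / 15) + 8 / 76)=10992 / 133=82.65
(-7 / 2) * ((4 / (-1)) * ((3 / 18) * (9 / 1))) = 21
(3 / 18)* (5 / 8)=5 / 48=0.10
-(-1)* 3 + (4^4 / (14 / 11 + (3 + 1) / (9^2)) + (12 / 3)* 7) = 132307 / 589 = 224.63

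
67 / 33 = 2.03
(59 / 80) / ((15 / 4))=0.20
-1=-1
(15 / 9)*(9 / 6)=5 / 2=2.50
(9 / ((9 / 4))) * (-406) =-1624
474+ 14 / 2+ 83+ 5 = 569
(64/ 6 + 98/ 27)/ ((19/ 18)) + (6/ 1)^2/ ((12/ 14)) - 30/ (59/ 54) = 94454/ 3363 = 28.09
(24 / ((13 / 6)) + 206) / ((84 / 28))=2822 / 39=72.36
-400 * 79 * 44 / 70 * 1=-139040 / 7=-19862.86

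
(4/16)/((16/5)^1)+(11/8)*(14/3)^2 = 17293/576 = 30.02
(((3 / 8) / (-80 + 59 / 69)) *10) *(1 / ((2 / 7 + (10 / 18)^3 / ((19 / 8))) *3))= -33450165 / 758030488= -0.04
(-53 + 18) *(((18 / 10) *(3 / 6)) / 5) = -63 / 10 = -6.30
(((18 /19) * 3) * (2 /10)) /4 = 27 /190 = 0.14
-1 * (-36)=36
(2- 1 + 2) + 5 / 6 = 23 / 6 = 3.83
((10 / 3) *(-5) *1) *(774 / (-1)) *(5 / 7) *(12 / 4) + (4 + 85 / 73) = 14128139 / 511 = 27648.02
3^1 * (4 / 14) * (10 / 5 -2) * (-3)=0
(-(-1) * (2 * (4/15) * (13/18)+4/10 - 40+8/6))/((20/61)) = -155977/1350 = -115.54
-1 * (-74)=74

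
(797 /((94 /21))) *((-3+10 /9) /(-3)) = 94843 /846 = 112.11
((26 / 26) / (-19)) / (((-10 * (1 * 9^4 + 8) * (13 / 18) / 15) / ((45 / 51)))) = 405 / 27583231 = 0.00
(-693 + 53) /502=-320 /251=-1.27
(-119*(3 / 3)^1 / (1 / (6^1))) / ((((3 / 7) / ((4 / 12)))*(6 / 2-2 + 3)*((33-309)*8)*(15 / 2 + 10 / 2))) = 833 / 165600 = 0.01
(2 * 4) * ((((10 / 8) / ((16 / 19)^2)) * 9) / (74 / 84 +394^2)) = 341145 / 417276736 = 0.00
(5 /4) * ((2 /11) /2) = 5 /44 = 0.11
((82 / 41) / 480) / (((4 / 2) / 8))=0.02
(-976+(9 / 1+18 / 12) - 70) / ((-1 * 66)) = 2071 / 132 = 15.69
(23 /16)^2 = 529 /256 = 2.07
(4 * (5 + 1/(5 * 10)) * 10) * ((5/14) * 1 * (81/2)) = 20331/7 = 2904.43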